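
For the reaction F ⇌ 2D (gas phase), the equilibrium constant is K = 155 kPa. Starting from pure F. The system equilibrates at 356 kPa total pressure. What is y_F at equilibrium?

y_F = 0.523

Take 1 mol F as basis and let X be its fractional conversion, so ξ = X.
Mole table: n_F = 1 − X; n_D = 2X.
Total moles n_T = 1 + X.
Mole fractions y_i = n_i/n_T; K = p_D^2 / (p_F) with p_i = y_i·P.
Setting this equal to 155 kPa and taking the physical root (0 < X < 1) gives X = 0.313.
Then n_F = 0.687, n_T = 1.31, so y_F = 0.523.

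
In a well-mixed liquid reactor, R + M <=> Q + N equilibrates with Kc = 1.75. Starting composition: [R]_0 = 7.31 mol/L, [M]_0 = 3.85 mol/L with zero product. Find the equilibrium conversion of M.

X = 0.735

Let X = conversion of M; extent ξ = 3.85·X mol/L.
Concentrations: [R] = 7.31 − 3.85X; [M] = 3.85 − 3.85X; [Q] = 3.85X; [N] = 3.85X.
Kc = [Q] [N] / ([R] [M]).
This equals 1.75 at X = 0.735 (the root in 0 < X < 1).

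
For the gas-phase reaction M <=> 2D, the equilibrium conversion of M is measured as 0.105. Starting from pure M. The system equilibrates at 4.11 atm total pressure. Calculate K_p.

Take 1 mol M as basis and let X be its fractional conversion, so ξ = X.
Mole table: n_M = 1 − X; n_D = 2X.
Total moles n_T = 1 + X.
At X = 0.105: n_M = 0.895, n_D = 0.21, n_T = 1.1.
p_i = (n_i/n_T)·P. K_p = p_D^2 / (p_M) = 0.183 atm.

K_p = 0.183 atm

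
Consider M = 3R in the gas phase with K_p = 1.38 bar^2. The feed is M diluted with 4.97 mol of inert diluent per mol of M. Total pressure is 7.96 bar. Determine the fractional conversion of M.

Let X = conversion of M (basis 1 mol M); extent of reaction ξ = X.
Species balance: n_M = 1 − X; n_R = 3X; n_I = 4.97 (inert).
n_T = Σnᵢ = 5.97 + 2X.
Mole fractions y_i = n_i/n_T; K_p = p_R^3 / (p_M) with p_i = y_i·P.
This yields a degree-3 equation in X; solving on (0,1), X = 0.291.

X = 0.291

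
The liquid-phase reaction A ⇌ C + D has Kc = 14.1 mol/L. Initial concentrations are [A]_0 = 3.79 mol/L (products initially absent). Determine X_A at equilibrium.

X = 0.819

Let X = conversion of A; extent ξ = 3.79·X mol/L.
Concentrations: [A] = 3.79 − 3.79X; [C] = 3.79X; [D] = 3.79X.
Kc = [C] [D] / ([A]).
Solving Kc = 14.1 for X ∈ (0,1): X = 0.819.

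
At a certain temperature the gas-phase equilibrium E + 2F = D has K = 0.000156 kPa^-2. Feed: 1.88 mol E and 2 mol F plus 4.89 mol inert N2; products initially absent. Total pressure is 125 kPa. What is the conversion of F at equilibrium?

Take 2 mol F as basis and let X be its fractional conversion, so ξ = X.
Mole table: n_E = 1.88 − X; n_F = 2 − 2X; n_D = X; n_I = 4.89 (inert).
n_T = Σnᵢ = 8.77 − 2X.
Mole fractions y_i = n_i/n_T; K = p_D / (p_E p_F^2) with p_i = y_i·P.
This yields a degree-3 equation in X; solving on (0,1), X = 0.164.

X = 0.164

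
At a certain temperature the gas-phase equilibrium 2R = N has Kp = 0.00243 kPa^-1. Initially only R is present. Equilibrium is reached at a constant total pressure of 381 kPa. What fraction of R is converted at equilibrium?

Basis: 1 mol R initially; let X = conversion of R. Extent ξ = 0.5X.
At extent ξ: n_R = 1 − X; n_N = 0.5X.
Summing: n_T = 1 − 0.5X.
Mole fractions y_i = n_i/n_T; Kp = p_N / (p_R^2) with p_i = y_i·P.
This yields a degree-2 equation in X; solving on (0,1), X = 0.539.

X = 0.539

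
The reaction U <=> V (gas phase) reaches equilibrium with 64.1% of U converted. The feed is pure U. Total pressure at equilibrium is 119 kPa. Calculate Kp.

Take 1 mol U as basis and let X be its fractional conversion, so ξ = X.
At extent ξ: n_U = 1 − X; n_V = X.
Total moles n_T = 1 (Δν = 0, constant).
At X = 0.641: n_U = 0.359, n_V = 0.641, n_T = 1.
p_i = (n_i/n_T)·P. Kp = p_V / (p_U) = 1.79.

Kp = 1.79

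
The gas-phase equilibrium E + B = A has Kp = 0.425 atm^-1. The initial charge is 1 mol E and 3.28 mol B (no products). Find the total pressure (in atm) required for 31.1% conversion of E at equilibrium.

Take 1 mol E as basis and let X be its fractional conversion, so ξ = X.
Mole table: n_E = 1 − X; n_B = 3.28 − X; n_A = X.
Total moles n_T = 4.28 − X.
Kp = p_A / (p_E p_B) with p_i = (n_i/n_T)·P.
At X = 0.311: the mole-fraction product g(X) = Π y_i^ν_i = 0.6034. Since Kp = g(X)·P^{-1}, P = (g/Kp)^(1/1) = (0.6034/0.425)^(1/1) = 1.42 atm.

P = 1.42 atm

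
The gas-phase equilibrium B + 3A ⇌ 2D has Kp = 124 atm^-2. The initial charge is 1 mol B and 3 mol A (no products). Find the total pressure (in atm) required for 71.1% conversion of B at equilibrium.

P = 0.759 atm

Let X = conversion of B (basis 1 mol B); extent of reaction ξ = X.
At extent ξ: n_B = 1 − X; n_A = 3 − 3X; n_D = 2X.
n_T = Σnᵢ = 4 − 2X.
Kp = p_D^2 / (p_B p_A^3) with p_i = (n_i/n_T)·P.
At X = 0.711: the mole-fraction product g(X) = Π y_i^ν_i = 71.35. Since Kp = g(X)·P^{-2}, P = (g/Kp)^(1/2) = (71.35/124)^(1/2) = 0.759 atm.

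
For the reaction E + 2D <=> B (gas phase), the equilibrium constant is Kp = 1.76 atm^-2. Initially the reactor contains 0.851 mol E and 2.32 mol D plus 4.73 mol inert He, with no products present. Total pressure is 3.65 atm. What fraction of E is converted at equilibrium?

Take 0.851 mol E as basis and let X be its fractional conversion, so ξ = 0.851X.
Moles: n_E = 0.851 − 0.851X; n_D = 2.32 − 1.7X; n_B = 0.851X; n_I = 4.73 (inert).
n_T = Σnᵢ = 7.9 − 1.7X.
y_i = n_i/n_T, p_i = y_i·P. Kp = p_B / (p_E p_D^2).
Setting this equal to 1.76 atm^-2 and taking the physical root (0 < X < 1) gives X = 0.503.

X = 0.503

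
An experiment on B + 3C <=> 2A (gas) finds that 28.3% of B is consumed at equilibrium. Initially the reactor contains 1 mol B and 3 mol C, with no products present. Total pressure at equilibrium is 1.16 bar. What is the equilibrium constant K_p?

Basis: 1 mol B initially; let X = conversion of B. Extent ξ = X.
At extent ξ: n_B = 1 − X; n_C = 3 − 3X; n_A = 2X.
n_T = Σnᵢ = 4 − 2X.
At X = 0.283: n_B = 0.717, n_C = 2.15, n_A = 0.566, n_T = 3.43.
p_i = (n_i/n_T)·P. K_p = p_A^2 / (p_B p_C^3) = 0.393 bar^-2.

K_p = 0.393 bar^-2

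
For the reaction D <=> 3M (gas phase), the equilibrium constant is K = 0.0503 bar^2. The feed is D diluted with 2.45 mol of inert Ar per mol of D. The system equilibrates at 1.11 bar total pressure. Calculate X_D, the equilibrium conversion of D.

Let X = conversion of D (basis 1 mol D); extent of reaction ξ = X.
Species balance: n_D = 1 − X; n_M = 3X; n_I = 2.45 (inert).
n_T = Σnᵢ = 3.45 + 2X.
Mole fractions y_i = n_i/n_T; K = p_M^3 / (p_D) with p_i = y_i·P.
Equating to 0.0503 bar^2 and solving on 0 < X < 1: X = 0.260.

X = 0.260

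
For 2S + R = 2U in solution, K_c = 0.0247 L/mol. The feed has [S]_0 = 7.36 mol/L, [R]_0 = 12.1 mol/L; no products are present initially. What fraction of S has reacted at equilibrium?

X = 0.341

Let X = conversion of S; extent ξ = 7.36X/2 mol/L.
Concentrations: [S] = 7.36 − 7.36X; [R] = 12.1 − 3.68X; [U] = 7.36X.
K_c = [U]^2 / ([S]^2 [R]).
Solving K_c = 0.0247 for X ∈ (0,1): X = 0.341.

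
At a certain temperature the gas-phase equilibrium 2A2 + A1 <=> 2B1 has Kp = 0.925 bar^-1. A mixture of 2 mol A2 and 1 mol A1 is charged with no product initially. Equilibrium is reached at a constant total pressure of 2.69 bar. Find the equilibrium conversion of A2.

Take 2 mol A2 as basis and let X be its fractional conversion, so ξ = X.
Moles: n_A2 = 2 − 2X; n_A1 = 1 − X; n_B1 = 2X.
Summing: n_T = 3 − X.
Mole fractions y_i = n_i/n_T; Kp = p_B1^2 / (p_A2^2 p_A1) with p_i = y_i·P.
Setting this equal to 0.925 bar^-1 and taking the physical root (0 < X < 1) gives X = 0.427.

X = 0.427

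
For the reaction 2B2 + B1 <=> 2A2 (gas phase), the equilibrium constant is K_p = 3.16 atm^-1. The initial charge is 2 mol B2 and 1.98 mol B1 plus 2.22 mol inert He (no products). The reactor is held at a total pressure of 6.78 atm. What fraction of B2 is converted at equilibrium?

X = 0.691

Basis: 2 mol B2 initially; let X = conversion of B2. Extent ξ = X.
Species balance: n_B2 = 2 − 2X; n_B1 = 1.98 − X; n_A2 = 2X; n_I = 2.22 (inert).
Summing: n_T = 6.2 − X.
Mole fractions y_i = n_i/n_T; K_p = p_A2^2 / (p_B2^2 p_B1) with p_i = y_i·P.
Equating to 3.16 atm^-1 and solving on 0 < X < 1: X = 0.691.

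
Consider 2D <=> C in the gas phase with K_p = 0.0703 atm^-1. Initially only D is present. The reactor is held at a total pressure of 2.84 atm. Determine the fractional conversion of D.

X = 0.254

Take 1 mol D as basis and let X be its fractional conversion, so ξ = 0.5X.
At extent ξ: n_D = 1 − X; n_C = 0.5X.
n_T = Σnᵢ = 1 − 0.5X.
Mole fractions y_i = n_i/n_T; K_p = p_C / (p_D^2) with p_i = y_i·P.
Setting this equal to 0.0703 atm^-1 and taking the physical root (0 < X < 1) gives X = 0.254.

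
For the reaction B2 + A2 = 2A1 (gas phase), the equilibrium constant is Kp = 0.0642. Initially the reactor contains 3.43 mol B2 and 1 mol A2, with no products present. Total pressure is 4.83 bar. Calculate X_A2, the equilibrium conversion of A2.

X = 0.203

Basis: 1 mol A2 initially; let X = conversion of A2. Extent ξ = X.
Species balance: n_B2 = 3.43 − X; n_A2 = 1 − X; n_A1 = 2X.
Since Δν = 0, n_T = 4.43 throughout.
With p_i = (n_i/n_T)P, Kp = p_A1^2 / (p_B2 p_A2).
Substituting and setting equal to 0.0642 gives a polynomial in X; the root in (0,1) is X = 0.203.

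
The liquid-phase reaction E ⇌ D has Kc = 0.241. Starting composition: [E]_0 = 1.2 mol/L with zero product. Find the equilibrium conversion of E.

Let X = conversion of E; extent ξ = 1.2·X mol/L.
Concentrations: [E] = 1.2 − 1.2X; [D] = 1.2X.
Kc = [D] / ([E]).
Setting equal to 0.241 and solving for X on (0,1) gives X = 0.194.

X = 0.194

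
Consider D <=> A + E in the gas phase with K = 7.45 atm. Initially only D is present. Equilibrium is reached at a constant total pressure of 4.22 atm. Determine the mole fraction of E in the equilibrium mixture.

y_E = 0.444

Let X = conversion of D (basis 1 mol D); extent of reaction ξ = X.
Species balance: n_D = 1 − X; n_A = X; n_E = X.
n_T = Σnᵢ = 1 + X.
Mole fractions y_i = n_i/n_T; K = p_A p_E / (p_D) with p_i = y_i·P.
This yields a degree-2 equation in X; solving on (0,1), X = 0.799.
Then n_E = 0.799, n_T = 1.8, so y_E = 0.444.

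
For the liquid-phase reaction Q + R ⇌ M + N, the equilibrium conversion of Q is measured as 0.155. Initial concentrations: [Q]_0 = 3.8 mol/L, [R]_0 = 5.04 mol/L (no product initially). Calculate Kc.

Let X = conversion of Q.
Concentrations: [Q] = 3.8 − 3.8X; [R] = 5.04 − 3.8X; [M] = 3.8X; [N] = 3.8X.
At X = 0.155: [Q] = 3.21, [R] = 4.45, [M] = 0.589, [N] = 0.589.
Kc = [M] [N] / ([Q] [R]) = 0.0243.

Kc = 0.0243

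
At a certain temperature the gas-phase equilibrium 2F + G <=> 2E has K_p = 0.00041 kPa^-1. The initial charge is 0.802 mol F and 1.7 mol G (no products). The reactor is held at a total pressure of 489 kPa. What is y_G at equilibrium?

Take 0.802 mol F as basis and let X be its fractional conversion, so ξ = 0.401X.
Moles: n_F = 0.802 − 0.802X; n_G = 1.7 − 0.401X; n_E = 0.802X.
Summing: n_T = 2.5 − 0.401X.
Mole fractions y_i = n_i/n_T; K_p = p_E^2 / (p_F^2 p_G) with p_i = y_i·P.
Setting this equal to 0.00041 kPa^-1 and taking the physical root (0 < X < 1) gives X = 0.267.
Then n_G = 1.59, n_T = 2.39, so y_G = 0.665.

y_G = 0.665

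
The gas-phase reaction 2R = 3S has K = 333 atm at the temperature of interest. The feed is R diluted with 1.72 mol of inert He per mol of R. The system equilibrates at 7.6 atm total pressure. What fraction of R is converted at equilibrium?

X = 0.873

Let X = conversion of R (basis 1 mol R); extent of reaction ξ = 0.5X.
Species balance: n_R = 1 − X; n_S = 1.5X; n_I = 1.72 (inert).
n_T = Σnᵢ = 2.72 + 0.5X.
Mole fractions y_i = n_i/n_T; K = p_S^3 / (p_R^2) with p_i = y_i·P.
Equating to 333 atm and solving on 0 < X < 1: X = 0.873.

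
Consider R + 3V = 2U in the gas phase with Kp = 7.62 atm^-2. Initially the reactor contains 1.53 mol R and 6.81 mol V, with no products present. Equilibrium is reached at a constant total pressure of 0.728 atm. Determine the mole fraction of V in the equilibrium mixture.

y_V = 0.616

Basis: 1.53 mol R initially; let X = conversion of R. Extent ξ = 1.53X.
At extent ξ: n_R = 1.53 − 1.53X; n_V = 6.81 − 4.59X; n_U = 3.06X.
n_T = Σnᵢ = 8.34 − 3.06X.
y_i = n_i/n_T, p_i = y_i·P. Kp = p_U^2 / (p_R p_V^3).
Substituting and setting equal to 7.62 atm^-2 gives a polynomial in X; the root in (0,1) is X = 0.617.
Then n_V = 3.98, n_T = 6.45, so y_V = 0.616.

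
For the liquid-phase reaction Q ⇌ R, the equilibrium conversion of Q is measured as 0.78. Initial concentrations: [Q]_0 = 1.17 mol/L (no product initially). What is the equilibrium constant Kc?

Let X = conversion of Q.
Concentrations: [Q] = 1.17 − 1.17X; [R] = 1.17X.
At X = 0.78: [Q] = 0.257, [R] = 0.913.
Kc = [R] / ([Q]) = 3.55.

Kc = 3.55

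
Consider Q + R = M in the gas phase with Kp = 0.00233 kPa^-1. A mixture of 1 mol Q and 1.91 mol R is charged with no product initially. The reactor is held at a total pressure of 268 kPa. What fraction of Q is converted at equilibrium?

Take 1 mol Q as basis and let X be its fractional conversion, so ξ = X.
Species balance: n_Q = 1 − X; n_R = 1.91 − X; n_M = X.
Total moles n_T = 2.91 − X.
With p_i = (n_i/n_T)P, Kp = p_M / (p_Q p_R).
Equating to 0.00233 kPa^-1 and solving on 0 < X < 1: X = 0.279.

X = 0.279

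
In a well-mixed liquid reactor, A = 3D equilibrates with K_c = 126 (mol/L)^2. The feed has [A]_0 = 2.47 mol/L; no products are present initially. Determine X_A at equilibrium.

Let X = conversion of A; extent ξ = 2.47·X mol/L.
Concentrations: [A] = 2.47 − 2.47X; [D] = 7.41X.
K_c = [D]^3 / ([A]).
Equating to 126 (mol/L)^2: the physical root is X = 0.647.

X = 0.647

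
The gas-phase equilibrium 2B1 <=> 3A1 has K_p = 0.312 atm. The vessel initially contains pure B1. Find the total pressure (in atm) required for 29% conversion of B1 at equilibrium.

Let X = conversion of B1 (basis 1 mol B1); extent of reaction ξ = 0.5X.
Species balance: n_B1 = 1 − X; n_A1 = 1.5X.
Total moles n_T = 1 + 0.5X.
K_p = p_A1^3 / (p_B1^2) with p_i = (n_i/n_T)·P.
At X = 0.29: the mole-fraction product g(X) = Π y_i^ν_i = 0.1426. Since K_p = g(X)·P^{1}, P = (K_p/g)^(1/1) = (0.312/0.1426)^(1/1) = 2.19 atm.

P = 2.19 atm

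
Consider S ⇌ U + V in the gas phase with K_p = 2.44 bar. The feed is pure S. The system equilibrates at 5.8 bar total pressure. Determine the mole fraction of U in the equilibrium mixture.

Let X = conversion of S (basis 1 mol S); extent of reaction ξ = X.
At extent ξ: n_S = 1 − X; n_U = X; n_V = X.
n_T = Σnᵢ = 1 + X.
With p_i = (n_i/n_T)P, K_p = p_U p_V / (p_S).
Equating to 2.44 bar and solving on 0 < X < 1: X = 0.544.
Then n_U = 0.544, n_T = 1.54, so y_U = 0.352.

y_U = 0.352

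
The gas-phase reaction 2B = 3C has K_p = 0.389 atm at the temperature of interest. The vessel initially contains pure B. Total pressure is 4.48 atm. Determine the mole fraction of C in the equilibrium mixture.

Take 1 mol B as basis and let X be its fractional conversion, so ξ = 0.5X.
Moles: n_B = 1 − X; n_C = 1.5X.
Summing: n_T = 1 + 0.5X.
Mole fractions y_i = n_i/n_T; K_p = p_C^3 / (p_B^2) with p_i = y_i·P.
Equating to 0.389 atm and solving on 0 < X < 1: X = 0.253.
Then n_C = 0.379, n_T = 1.13, so y_C = 0.337.

y_C = 0.337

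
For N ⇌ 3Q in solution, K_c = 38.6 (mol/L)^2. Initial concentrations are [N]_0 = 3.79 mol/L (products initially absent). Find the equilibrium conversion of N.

X = 0.392

Let X = conversion of N; extent ξ = 3.79·X mol/L.
Concentrations: [N] = 3.79 − 3.79X; [Q] = 11.4X.
K_c = [Q]^3 / ([N]).
Solving K_c = 38.6 for X ∈ (0,1): X = 0.392.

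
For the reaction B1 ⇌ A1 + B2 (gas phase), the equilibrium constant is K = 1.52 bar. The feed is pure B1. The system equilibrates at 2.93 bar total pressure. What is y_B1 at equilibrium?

y_B1 = 0.262

Basis: 1 mol B1 initially; let X = conversion of B1. Extent ξ = X.
At extent ξ: n_B1 = 1 − X; n_A1 = X; n_B2 = X.
Total moles n_T = 1 + X.
Mole fractions y_i = n_i/n_T; K = p_A1 p_B2 / (p_B1) with p_i = y_i·P.
This yields a degree-2 equation in X; solving on (0,1), X = 0.584.
Then n_B1 = 0.416, n_T = 1.58, so y_B1 = 0.262.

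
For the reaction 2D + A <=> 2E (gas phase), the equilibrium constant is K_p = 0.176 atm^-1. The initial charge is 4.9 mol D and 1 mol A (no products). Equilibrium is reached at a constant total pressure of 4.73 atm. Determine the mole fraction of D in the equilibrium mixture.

y_D = 0.717

Let X = conversion of A (basis 1 mol A); extent of reaction ξ = X.
Moles: n_D = 4.9 − 2X; n_A = 1 − X; n_E = 2X.
n_T = Σnᵢ = 5.9 − X.
With p_i = (n_i/n_T)P, K_p = p_E^2 / (p_D^2 p_A).
This yields a degree-3 equation in X; solving on (0,1), X = 0.523.
Then n_D = 3.85, n_T = 5.38, so y_D = 0.717.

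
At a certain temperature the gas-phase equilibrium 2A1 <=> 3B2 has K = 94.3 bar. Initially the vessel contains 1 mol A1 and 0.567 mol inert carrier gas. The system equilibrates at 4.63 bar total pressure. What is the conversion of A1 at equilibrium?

X = 0.794

Let X = conversion of A1 (basis 1 mol A1); extent of reaction ξ = 0.5X.
At extent ξ: n_A1 = 1 − X; n_B2 = 1.5X; n_I = 0.567 (inert).
n_T = Σnᵢ = 1.57 + 0.5X.
With p_i = (n_i/n_T)P, K = p_B2^3 / (p_A1^2).
Substituting and setting equal to 94.3 bar gives a polynomial in X; the root in (0,1) is X = 0.794.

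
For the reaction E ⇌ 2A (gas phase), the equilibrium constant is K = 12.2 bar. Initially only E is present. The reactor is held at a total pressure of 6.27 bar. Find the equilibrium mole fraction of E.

Basis: 1 mol E initially; let X = conversion of E. Extent ξ = X.
At extent ξ: n_E = 1 − X; n_A = 2X.
Total moles n_T = 1 + X.
y_i = n_i/n_T, p_i = y_i·P. K = p_A^2 / (p_E).
This yields a degree-2 equation in X; solving on (0,1), X = 0.572.
Then n_E = 0.428, n_T = 1.57, so y_E = 0.272.

y_E = 0.272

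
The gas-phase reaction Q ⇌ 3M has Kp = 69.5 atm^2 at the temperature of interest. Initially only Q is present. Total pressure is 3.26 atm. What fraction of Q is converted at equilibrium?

Let X = conversion of Q (basis 1 mol Q); extent of reaction ξ = X.
Species balance: n_Q = 1 − X; n_M = 3X.
n_T = Σnᵢ = 1 + 2X.
Mole fractions y_i = n_i/n_T; Kp = p_M^3 / (p_Q) with p_i = y_i·P.
Equating to 69.5 atm^2 and solving on 0 < X < 1: X = 0.733.

X = 0.733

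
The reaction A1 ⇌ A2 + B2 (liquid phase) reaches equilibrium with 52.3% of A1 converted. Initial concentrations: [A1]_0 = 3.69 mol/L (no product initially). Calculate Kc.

Kc = 2.12 mol/L

Let X = conversion of A1.
Concentrations: [A1] = 3.69 − 3.69X; [A2] = 3.69X; [B2] = 3.69X.
At X = 0.523: [A1] = 1.76, [A2] = 1.93, [B2] = 1.93.
Kc = [A2] [B2] / ([A1]) = 2.12 mol/L.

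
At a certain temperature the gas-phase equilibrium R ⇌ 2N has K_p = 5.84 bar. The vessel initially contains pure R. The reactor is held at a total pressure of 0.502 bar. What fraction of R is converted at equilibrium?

X = 0.863

Basis: 1 mol R initially; let X = conversion of R. Extent ξ = X.
Species balance: n_R = 1 − X; n_N = 2X.
Total moles n_T = 1 + X.
With p_i = (n_i/n_T)P, K_p = p_N^2 / (p_R).
Equating to 5.84 bar and solving on 0 < X < 1: X = 0.863.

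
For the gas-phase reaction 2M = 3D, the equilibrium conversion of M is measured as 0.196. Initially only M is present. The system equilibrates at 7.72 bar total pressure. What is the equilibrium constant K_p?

Take 1 mol M as basis and let X be its fractional conversion, so ξ = 0.5X.
At extent ξ: n_M = 1 − X; n_D = 1.5X.
Total moles n_T = 1 + 0.5X.
At X = 0.196: n_M = 0.804, n_D = 0.294, n_T = 1.1.
p_i = (n_i/n_T)·P. K_p = p_D^3 / (p_M^2) = 0.276 bar.

K_p = 0.276 bar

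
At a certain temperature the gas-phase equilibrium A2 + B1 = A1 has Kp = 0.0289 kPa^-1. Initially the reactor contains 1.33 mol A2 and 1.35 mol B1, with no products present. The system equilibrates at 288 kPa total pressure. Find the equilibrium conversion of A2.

X = 0.677

Take 1.33 mol A2 as basis and let X be its fractional conversion, so ξ = 1.33X.
At extent ξ: n_A2 = 1.33 − 1.33X; n_B1 = 1.35 − 1.33X; n_A1 = 1.33X.
Total moles n_T = 2.68 − 1.33X.
Mole fractions y_i = n_i/n_T; Kp = p_A1 / (p_A2 p_B1) with p_i = y_i·P.
This yields a degree-2 equation in X; solving on (0,1), X = 0.677.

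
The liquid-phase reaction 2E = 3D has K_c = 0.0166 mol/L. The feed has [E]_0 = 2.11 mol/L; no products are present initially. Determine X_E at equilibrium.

Let X = conversion of E; extent ξ = 2.11X/2 mol/L.
Concentrations: [E] = 2.11 − 2.11X; [D] = 3.17X.
K_c = [D]^3 / ([E]^2).
Solving K_c = 0.0166 for X ∈ (0,1): X = 0.122.

X = 0.122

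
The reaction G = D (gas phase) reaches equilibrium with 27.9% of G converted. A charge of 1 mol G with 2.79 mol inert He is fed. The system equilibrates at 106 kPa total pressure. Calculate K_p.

K_p = 0.387

Take 1 mol G as basis and let X be its fractional conversion, so ξ = X.
At extent ξ: n_G = 1 − X; n_D = X; n_I = 2.79 (inert).
Since Δν = 0, n_T = 3.79 throughout.
At X = 0.279: n_G = 0.721, n_D = 0.279, n_T = 3.79.
p_i = (n_i/n_T)·P. K_p = p_D / (p_G) = 0.387.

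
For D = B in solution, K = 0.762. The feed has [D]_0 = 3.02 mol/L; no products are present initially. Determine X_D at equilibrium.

Let X = conversion of D; extent ξ = 3.02·X mol/L.
Concentrations: [D] = 3.02 − 3.02X; [B] = 3.02X.
K = [B] / ([D]).
Solving K = 0.762 for X ∈ (0,1): X = 0.432.

X = 0.432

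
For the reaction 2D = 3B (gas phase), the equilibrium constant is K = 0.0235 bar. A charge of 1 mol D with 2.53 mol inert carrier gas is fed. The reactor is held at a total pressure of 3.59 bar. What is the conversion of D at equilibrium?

X = 0.169

Let X = conversion of D (basis 1 mol D); extent of reaction ξ = 0.5X.
Species balance: n_D = 1 − X; n_B = 1.5X; n_I = 2.53 (inert).
Total moles n_T = 3.53 + 0.5X.
Mole fractions y_i = n_i/n_T; K = p_B^3 / (p_D^2) with p_i = y_i·P.
Substituting and setting equal to 0.0235 bar gives a polynomial in X; the root in (0,1) is X = 0.169.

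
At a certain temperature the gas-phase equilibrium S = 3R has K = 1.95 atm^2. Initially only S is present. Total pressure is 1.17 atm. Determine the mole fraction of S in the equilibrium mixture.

Basis: 1 mol S initially; let X = conversion of S. Extent ξ = X.
Mole table: n_S = 1 − X; n_R = 3X.
n_T = Σnᵢ = 1 + 2X.
With p_i = (n_i/n_T)P, K = p_R^3 / (p_S).
This yields a degree-3 equation in X; solving on (0,1), X = 0.472.
Then n_S = 0.528, n_T = 1.94, so y_S = 0.271.

y_S = 0.271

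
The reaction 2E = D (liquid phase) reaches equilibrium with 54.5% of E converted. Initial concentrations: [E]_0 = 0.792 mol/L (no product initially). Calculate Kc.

Kc = 1.66 L/mol

Let X = conversion of E.
Concentrations: [E] = 0.792 − 0.792X; [D] = 0.396X.
At X = 0.545: [E] = 0.36, [D] = 0.216.
Kc = [D] / ([E]^2) = 1.66 L/mol.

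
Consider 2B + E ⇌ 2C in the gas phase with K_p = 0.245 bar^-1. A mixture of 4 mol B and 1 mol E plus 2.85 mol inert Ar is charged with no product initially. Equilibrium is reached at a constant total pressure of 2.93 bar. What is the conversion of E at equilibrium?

X = 0.390

Let X = conversion of E (basis 1 mol E); extent of reaction ξ = X.
Mole table: n_B = 4 − 2X; n_E = 1 − X; n_C = 2X; n_I = 2.85 (inert).
Summing: n_T = 7.85 − X.
y_i = n_i/n_T, p_i = y_i·P. K_p = p_C^2 / (p_B^2 p_E).
Equating to 0.245 bar^-1 and solving on 0 < X < 1: X = 0.390.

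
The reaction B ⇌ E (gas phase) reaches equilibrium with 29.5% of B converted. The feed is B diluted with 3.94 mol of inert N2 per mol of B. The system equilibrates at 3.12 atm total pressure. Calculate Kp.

Basis: 1 mol B initially; let X = conversion of B. Extent ξ = X.
Moles: n_B = 1 − X; n_E = X; n_I = 3.94 (inert).
n_T stays at 4.94 (no change in mole number).
At X = 0.295: n_B = 0.705, n_E = 0.295, n_T = 4.94.
p_i = (n_i/n_T)·P. Kp = p_E / (p_B) = 0.418.

Kp = 0.418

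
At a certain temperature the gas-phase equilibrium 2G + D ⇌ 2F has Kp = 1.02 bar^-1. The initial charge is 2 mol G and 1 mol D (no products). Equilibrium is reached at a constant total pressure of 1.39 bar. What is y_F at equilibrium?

Let X = conversion of G (basis 2 mol G); extent of reaction ξ = X.
Species balance: n_G = 2 − 2X; n_D = 1 − X; n_F = 2X.
Summing: n_T = 3 − X.
Mole fractions y_i = n_i/n_T; Kp = p_F^2 / (p_G^2 p_D) with p_i = y_i·P.
Substituting and setting equal to 1.02 bar^-1 gives a polynomial in X; the root in (0,1) is X = 0.368.
Then n_F = 0.737, n_T = 2.63, so y_F = 0.280.

y_F = 0.280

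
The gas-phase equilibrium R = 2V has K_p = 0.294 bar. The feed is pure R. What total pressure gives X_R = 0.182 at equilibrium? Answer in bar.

Take 1 mol R as basis and let X be its fractional conversion, so ξ = X.
Mole table: n_R = 1 − X; n_V = 2X.
n_T = Σnᵢ = 1 + X.
K_p = p_V^2 / (p_R) with p_i = (n_i/n_T)·P.
At X = 0.182: the mole-fraction product g(X) = Π y_i^ν_i = 0.137. Since K_p = g(X)·P^{1}, P = (K_p/g)^(1/1) = (0.294/0.137)^(1/1) = 2.15 bar.

P = 2.15 bar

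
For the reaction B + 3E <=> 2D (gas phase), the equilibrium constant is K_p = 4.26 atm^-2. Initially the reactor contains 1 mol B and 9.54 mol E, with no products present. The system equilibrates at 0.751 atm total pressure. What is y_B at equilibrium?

y_B = 0.024

Basis: 1 mol B initially; let X = conversion of B. Extent ξ = X.
At extent ξ: n_B = 1 − X; n_E = 9.54 − 3X; n_D = 2X.
n_T = Σnᵢ = 10.5 − 2X.
Mole fractions y_i = n_i/n_T; K_p = p_D^2 / (p_B p_E^3) with p_i = y_i·P.
Setting this equal to 4.26 atm^-2 and taking the physical root (0 < X < 1) gives X = 0.781.
Then n_B = 0.219, n_T = 8.98, so y_B = 0.024.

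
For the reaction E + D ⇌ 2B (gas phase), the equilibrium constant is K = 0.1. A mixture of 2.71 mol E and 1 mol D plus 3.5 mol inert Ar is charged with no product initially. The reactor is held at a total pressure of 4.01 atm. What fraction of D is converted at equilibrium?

X = 0.220

Let X = conversion of D (basis 1 mol D); extent of reaction ξ = X.
Moles: n_E = 2.71 − X; n_D = 1 − X; n_B = 2X; n_I = 3.5 (inert).
Since Δν = 0, n_T = 7.21 throughout.
Mole fractions y_i = n_i/n_T; K = p_B^2 / (p_E p_D) with p_i = y_i·P.
Setting this equal to 0.1 and taking the physical root (0 < X < 1) gives X = 0.220.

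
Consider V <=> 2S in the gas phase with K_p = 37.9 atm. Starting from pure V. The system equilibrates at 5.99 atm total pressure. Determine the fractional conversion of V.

X = 0.783

Take 1 mol V as basis and let X be its fractional conversion, so ξ = X.
Mole table: n_V = 1 − X; n_S = 2X.
Total moles n_T = 1 + X.
With p_i = (n_i/n_T)P, K_p = p_S^2 / (p_V).
Substituting and setting equal to 37.9 atm gives a polynomial in X; the root in (0,1) is X = 0.783.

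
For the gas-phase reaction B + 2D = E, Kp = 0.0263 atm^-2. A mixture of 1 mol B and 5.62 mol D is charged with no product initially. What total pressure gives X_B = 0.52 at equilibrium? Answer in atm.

Basis: 1 mol B initially; let X = conversion of B. Extent ξ = X.
At extent ξ: n_B = 1 − X; n_D = 5.62 − 2X; n_E = X.
Total moles n_T = 6.62 − 2X.
Kp = p_E / (p_B p_D^2) with p_i = (n_i/n_T)·P.
At X = 0.52: the mole-fraction product g(X) = Π y_i^ν_i = 1.608. Since Kp = g(X)·P^{-2}, P = (g/Kp)^(1/2) = (1.608/0.0263)^(1/2) = 7.82 atm.

P = 7.82 atm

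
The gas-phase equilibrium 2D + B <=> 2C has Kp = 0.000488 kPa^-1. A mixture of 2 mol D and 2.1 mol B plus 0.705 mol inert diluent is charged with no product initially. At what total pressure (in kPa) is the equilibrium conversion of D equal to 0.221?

P = 402 kPa

Let X = conversion of D (basis 2 mol D); extent of reaction ξ = X.
Species balance: n_D = 2 − 2X; n_B = 2.1 − X; n_C = 2X; n_I = 0.705 (inert).
Summing: n_T = 4.8 − X.
Kp = p_C^2 / (p_D^2 p_B) with p_i = (n_i/n_T)·P.
At X = 0.221: the mole-fraction product g(X) = Π y_i^ν_i = 0.1963. Since Kp = g(X)·P^{-1}, P = (g/Kp)^(1/1) = (0.1963/0.000488)^(1/1) = 402 kPa.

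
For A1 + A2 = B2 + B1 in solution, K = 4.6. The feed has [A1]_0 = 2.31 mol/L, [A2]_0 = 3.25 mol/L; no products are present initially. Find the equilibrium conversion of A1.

Let X = conversion of A1; extent ξ = 2.31·X mol/L.
Concentrations: [A1] = 2.31 − 2.31X; [A2] = 3.25 − 2.31X; [B2] = 2.31X; [B1] = 2.31X.
K = [B2] [B1] / ([A1] [A2]).
Setting equal to 4.6 and solving for X on (0,1) gives X = 0.785.

X = 0.785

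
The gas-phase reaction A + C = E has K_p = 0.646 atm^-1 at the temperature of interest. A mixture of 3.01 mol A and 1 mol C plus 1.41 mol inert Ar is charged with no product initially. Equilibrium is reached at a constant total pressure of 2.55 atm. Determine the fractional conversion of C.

Basis: 1 mol C initially; let X = conversion of C. Extent ξ = X.
At extent ξ: n_A = 3.01 − X; n_C = 1 − X; n_E = X; n_I = 1.41 (inert).
n_T = Σnᵢ = 5.42 − X.
Mole fractions y_i = n_i/n_T; K_p = p_E / (p_A p_C) with p_i = y_i·P.
Setting this equal to 0.646 atm^-1 and taking the physical root (0 < X < 1) gives X = 0.459.

X = 0.459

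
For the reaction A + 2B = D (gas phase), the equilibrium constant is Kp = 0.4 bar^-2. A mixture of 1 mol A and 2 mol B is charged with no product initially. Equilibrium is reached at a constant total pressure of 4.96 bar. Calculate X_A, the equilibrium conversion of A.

X = 0.636

Let X = conversion of A (basis 1 mol A); extent of reaction ξ = X.
Moles: n_A = 1 − X; n_B = 2 − 2X; n_D = X.
Summing: n_T = 3 − 2X.
With p_i = (n_i/n_T)P, Kp = p_D / (p_A p_B^2).
Equating to 0.4 bar^-2 and solving on 0 < X < 1: X = 0.636.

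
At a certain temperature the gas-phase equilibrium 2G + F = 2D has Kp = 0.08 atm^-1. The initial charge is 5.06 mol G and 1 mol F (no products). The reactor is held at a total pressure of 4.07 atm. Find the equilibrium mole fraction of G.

y_G = 0.753

Let X = conversion of F (basis 1 mol F); extent of reaction ξ = X.
Species balance: n_G = 5.06 − 2X; n_F = 1 − X; n_D = 2X.
Total moles n_T = 6.06 − X.
Mole fractions y_i = n_i/n_T; Kp = p_D^2 / (p_G^2 p_F) with p_i = y_i·P.
Substituting and setting equal to 0.08 atm^-1 gives a polynomial in X; the root in (0,1) is X = 0.397.
Then n_G = 4.27, n_T = 5.66, so y_G = 0.753.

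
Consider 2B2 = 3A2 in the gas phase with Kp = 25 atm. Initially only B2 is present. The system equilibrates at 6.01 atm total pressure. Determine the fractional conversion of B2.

X = 0.618

Let X = conversion of B2 (basis 1 mol B2); extent of reaction ξ = 0.5X.
Moles: n_B2 = 1 − X; n_A2 = 1.5X.
Total moles n_T = 1 + 0.5X.
With p_i = (n_i/n_T)P, Kp = p_A2^3 / (p_B2^2).
Setting this equal to 25 atm and taking the physical root (0 < X < 1) gives X = 0.618.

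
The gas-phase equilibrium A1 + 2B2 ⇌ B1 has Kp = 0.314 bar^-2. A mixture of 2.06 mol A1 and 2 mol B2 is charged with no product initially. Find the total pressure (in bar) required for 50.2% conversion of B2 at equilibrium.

Let X = conversion of B2 (basis 2 mol B2); extent of reaction ξ = X.
Moles: n_A1 = 2.06 − X; n_B2 = 2 − 2X; n_B1 = X.
Summing: n_T = 4.06 − 2X.
Kp = p_B1 / (p_A1 p_B2^2) with p_i = (n_i/n_T)·P.
At X = 0.502: the mole-fraction product g(X) = Π y_i^ν_i = 3.033. Since Kp = g(X)·P^{-2}, P = (g/Kp)^(1/2) = (3.033/0.314)^(1/2) = 3.11 bar.

P = 3.11 bar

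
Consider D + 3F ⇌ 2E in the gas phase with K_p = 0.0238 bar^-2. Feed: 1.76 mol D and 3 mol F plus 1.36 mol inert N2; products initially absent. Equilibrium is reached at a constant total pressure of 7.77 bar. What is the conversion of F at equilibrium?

X = 0.354

Basis: 3 mol F initially; let X = conversion of F. Extent ξ = X.
Species balance: n_D = 1.76 − X; n_F = 3 − 3X; n_E = 2X; n_I = 1.36 (inert).
n_T = Σnᵢ = 6.12 − 2X.
y_i = n_i/n_T, p_i = y_i·P. K_p = p_E^2 / (p_D p_F^3).
Setting this equal to 0.0238 bar^-2 and taking the physical root (0 < X < 1) gives X = 0.354.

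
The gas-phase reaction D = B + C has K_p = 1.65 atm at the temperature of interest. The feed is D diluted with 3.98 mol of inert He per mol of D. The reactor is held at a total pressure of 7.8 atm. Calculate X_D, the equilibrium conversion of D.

Basis: 1 mol D initially; let X = conversion of D. Extent ξ = X.
Species balance: n_D = 1 − X; n_B = X; n_C = X; n_I = 3.98 (inert).
Total moles n_T = 4.98 + X.
Mole fractions y_i = n_i/n_T; K_p = p_B p_C / (p_D) with p_i = y_i·P.
Substituting and setting equal to 1.65 atm gives a polynomial in X; the root in (0,1) is X = 0.648.

X = 0.648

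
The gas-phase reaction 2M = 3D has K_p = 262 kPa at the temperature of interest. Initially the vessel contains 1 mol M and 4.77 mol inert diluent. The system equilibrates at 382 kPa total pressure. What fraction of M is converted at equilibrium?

Basis: 1 mol M initially; let X = conversion of M. Extent ξ = 0.5X.
Moles: n_M = 1 − X; n_D = 1.5X; n_I = 4.77 (inert).
Summing: n_T = 5.77 + 0.5X.
With p_i = (n_i/n_T)P, K_p = p_D^3 / (p_M^2).
Equating to 262 kPa and solving on 0 < X < 1: X = 0.591.

X = 0.591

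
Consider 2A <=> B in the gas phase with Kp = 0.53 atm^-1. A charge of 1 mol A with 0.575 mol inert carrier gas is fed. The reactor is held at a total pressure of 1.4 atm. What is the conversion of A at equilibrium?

X = 0.395

Basis: 1 mol A initially; let X = conversion of A. Extent ξ = 0.5X.
Moles: n_A = 1 − X; n_B = 0.5X; n_I = 0.575 (inert).
Summing: n_T = 1.57 − 0.5X.
y_i = n_i/n_T, p_i = y_i·P. Kp = p_B / (p_A^2).
Equating to 0.53 atm^-1 and solving on 0 < X < 1: X = 0.395.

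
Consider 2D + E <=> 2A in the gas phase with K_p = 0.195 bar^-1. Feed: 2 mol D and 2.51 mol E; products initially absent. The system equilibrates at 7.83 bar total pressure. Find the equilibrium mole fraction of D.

y_D = 0.263

Let X = conversion of D (basis 2 mol D); extent of reaction ξ = X.
Mole table: n_D = 2 − 2X; n_E = 2.51 − X; n_A = 2X.
n_T = Σnᵢ = 4.51 − X.
Mole fractions y_i = n_i/n_T; K_p = p_A^2 / (p_D^2 p_E) with p_i = y_i·P.
This yields a degree-3 equation in X; solving on (0,1), X = 0.468.
Then n_D = 1.06, n_T = 4.04, so y_D = 0.263.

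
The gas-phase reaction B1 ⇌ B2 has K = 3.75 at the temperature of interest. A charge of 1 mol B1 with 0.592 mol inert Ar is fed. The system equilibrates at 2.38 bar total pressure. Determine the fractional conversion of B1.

X = 0.789

Basis: 1 mol B1 initially; let X = conversion of B1. Extent ξ = X.
Mole table: n_B1 = 1 − X; n_B2 = X; n_I = 0.592 (inert).
n_T stays at 1.59 (no change in mole number).
y_i = n_i/n_T, p_i = y_i·P. K = p_B2 / (p_B1).
Equating to 3.75 and solving on 0 < X < 1: X = 0.789.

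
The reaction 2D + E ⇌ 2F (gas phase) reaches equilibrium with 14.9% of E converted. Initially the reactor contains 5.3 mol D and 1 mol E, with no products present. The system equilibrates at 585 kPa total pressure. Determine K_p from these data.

Let X = conversion of E (basis 1 mol E); extent of reaction ξ = X.
Species balance: n_D = 5.3 − 2X; n_E = 1 − X; n_F = 2X.
n_T = Σnᵢ = 6.3 − X.
At X = 0.149: n_D = 5, n_E = 0.851, n_F = 0.298, n_T = 6.15.
p_i = (n_i/n_T)·P. K_p = p_F^2 / (p_D^2 p_E) = 4.39e-05 kPa^-1.

K_p = 4.39e-05 kPa^-1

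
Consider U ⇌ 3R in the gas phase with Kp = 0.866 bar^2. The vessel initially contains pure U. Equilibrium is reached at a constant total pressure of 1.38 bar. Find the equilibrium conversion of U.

X = 0.313

Take 1 mol U as basis and let X be its fractional conversion, so ξ = X.
Species balance: n_U = 1 − X; n_R = 3X.
n_T = Σnᵢ = 1 + 2X.
Mole fractions y_i = n_i/n_T; Kp = p_R^3 / (p_U) with p_i = y_i·P.
Equating to 0.866 bar^2 and solving on 0 < X < 1: X = 0.313.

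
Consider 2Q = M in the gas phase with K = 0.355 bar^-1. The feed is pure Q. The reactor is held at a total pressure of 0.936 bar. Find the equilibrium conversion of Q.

X = 0.345

Take 1 mol Q as basis and let X be its fractional conversion, so ξ = 0.5X.
Moles: n_Q = 1 − X; n_M = 0.5X.
n_T = Σnᵢ = 1 − 0.5X.
y_i = n_i/n_T, p_i = y_i·P. K = p_M / (p_Q^2).
Setting this equal to 0.355 bar^-1 and taking the physical root (0 < X < 1) gives X = 0.345.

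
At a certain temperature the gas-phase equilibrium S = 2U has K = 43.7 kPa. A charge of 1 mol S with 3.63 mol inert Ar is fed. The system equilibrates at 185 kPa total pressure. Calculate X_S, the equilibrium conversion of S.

Take 1 mol S as basis and let X be its fractional conversion, so ξ = X.
Moles: n_S = 1 − X; n_U = 2X; n_I = 3.63 (inert).
Summing: n_T = 4.63 + X.
With p_i = (n_i/n_T)P, K = p_U^2 / (p_S).
Setting this equal to 43.7 kPa and taking the physical root (0 < X < 1) gives X = 0.417.

X = 0.417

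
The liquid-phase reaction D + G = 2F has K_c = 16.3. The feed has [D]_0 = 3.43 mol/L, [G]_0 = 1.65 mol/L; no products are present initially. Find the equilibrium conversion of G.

X = 0.854

Let X = conversion of G; extent ξ = 1.65·X mol/L.
Concentrations: [D] = 3.43 − 1.65X; [G] = 1.65 − 1.65X; [F] = 3.3X.
K_c = [F]^2 / ([D] [G]).
Equating to 16.3: the physical root is X = 0.854.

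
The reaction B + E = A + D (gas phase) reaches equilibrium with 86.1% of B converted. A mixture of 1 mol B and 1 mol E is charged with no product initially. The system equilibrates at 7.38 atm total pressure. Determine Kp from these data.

Kp = 38.4

Let X = conversion of B (basis 1 mol B); extent of reaction ξ = X.
Moles: n_B = 1 − X; n_E = 1 − X; n_A = X; n_D = X.
Total moles n_T = 2 (Δν = 0, constant).
At X = 0.861: n_B = 0.139, n_E = 0.139, n_A = 0.861, n_D = 0.861, n_T = 2.
p_i = (n_i/n_T)·P. Kp = p_A p_D / (p_B p_E) = 38.4.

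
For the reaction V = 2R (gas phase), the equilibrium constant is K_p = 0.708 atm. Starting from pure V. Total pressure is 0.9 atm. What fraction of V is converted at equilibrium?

Basis: 1 mol V initially; let X = conversion of V. Extent ξ = X.
At extent ξ: n_V = 1 − X; n_R = 2X.
Summing: n_T = 1 + X.
With p_i = (n_i/n_T)P, K_p = p_R^2 / (p_V).
Equating to 0.708 atm and solving on 0 < X < 1: X = 0.405.

X = 0.405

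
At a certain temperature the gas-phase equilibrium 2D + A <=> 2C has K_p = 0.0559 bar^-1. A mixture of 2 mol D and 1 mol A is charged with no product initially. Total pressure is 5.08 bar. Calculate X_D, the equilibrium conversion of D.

Basis: 2 mol D initially; let X = conversion of D. Extent ξ = X.
Mole table: n_D = 2 − 2X; n_A = 1 − X; n_C = 2X.
n_T = Σnᵢ = 3 − X.
Mole fractions y_i = n_i/n_T; K_p = p_C^2 / (p_D^2 p_A) with p_i = y_i·P.
Equating to 0.0559 bar^-1 and solving on 0 < X < 1: X = 0.220.

X = 0.220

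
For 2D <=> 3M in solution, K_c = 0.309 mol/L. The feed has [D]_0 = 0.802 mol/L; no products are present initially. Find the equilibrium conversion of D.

X = 0.360

Let X = conversion of D; extent ξ = 0.802X/2 mol/L.
Concentrations: [D] = 0.802 − 0.802X; [M] = 1.2X.
K_c = [M]^3 / ([D]^2).
Equating to 0.309 mol/L: the physical root is X = 0.360.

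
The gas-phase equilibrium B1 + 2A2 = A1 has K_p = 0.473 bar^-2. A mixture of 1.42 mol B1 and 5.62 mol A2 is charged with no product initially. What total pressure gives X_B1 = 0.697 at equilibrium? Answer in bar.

Take 1.42 mol B1 as basis and let X be its fractional conversion, so ξ = 1.42X.
At extent ξ: n_B1 = 1.42 − 1.42X; n_A2 = 5.62 − 2.84X; n_A1 = 1.42X.
Total moles n_T = 7.04 − 2.84X.
K_p = p_A1 / (p_B1 p_A2^2) with p_i = (n_i/n_T)·P.
At X = 0.697: the mole-fraction product g(X) = Π y_i^ν_i = 4.445. Since K_p = g(X)·P^{-2}, P = (g/K_p)^(1/2) = (4.445/0.473)^(1/2) = 3.07 bar.

P = 3.07 bar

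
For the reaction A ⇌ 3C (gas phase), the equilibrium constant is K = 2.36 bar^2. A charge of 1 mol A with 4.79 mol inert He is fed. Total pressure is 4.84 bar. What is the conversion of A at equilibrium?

X = 0.451

Let X = conversion of A (basis 1 mol A); extent of reaction ξ = X.
Moles: n_A = 1 − X; n_C = 3X; n_I = 4.79 (inert).
Total moles n_T = 5.79 + 2X.
With p_i = (n_i/n_T)P, K = p_C^3 / (p_A).
This yields a degree-3 equation in X; solving on (0,1), X = 0.451.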